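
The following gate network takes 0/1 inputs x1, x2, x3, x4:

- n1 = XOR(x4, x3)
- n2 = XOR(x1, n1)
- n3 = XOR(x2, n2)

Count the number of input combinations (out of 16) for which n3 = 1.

n3 = XOR(x2, n2) must be 1, so x2 and n2 differ.
Enumerating the 16 input combinations, 8 give n3 = 1 and 8 give n3 = 0.

8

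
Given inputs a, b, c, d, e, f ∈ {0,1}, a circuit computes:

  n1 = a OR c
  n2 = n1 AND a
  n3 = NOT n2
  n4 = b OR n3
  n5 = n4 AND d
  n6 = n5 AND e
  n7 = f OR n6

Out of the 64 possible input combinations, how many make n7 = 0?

n7 = f OR n6 must be 0, so both f = 0 and n6 = 0.
n6 = n5 AND e must be 0, so at least one of n5, e is 0.
Enumerating the 64 input combinations, 26 give n7 = 0 and 38 give n7 = 1.

26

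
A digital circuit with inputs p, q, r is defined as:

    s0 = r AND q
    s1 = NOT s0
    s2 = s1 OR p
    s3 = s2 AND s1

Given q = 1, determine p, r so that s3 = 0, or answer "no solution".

Check with q = 1 and p=0, r=1:
s0 = r AND q = 1 AND 1 = 1
s1 = NOT s0 = NOT 1 = 0
s2 = s1 OR p = 0 OR 0 = 0
s3 = s2 AND s1 = 0 AND 0 = 0
So s3 = 0.

p=0, r=1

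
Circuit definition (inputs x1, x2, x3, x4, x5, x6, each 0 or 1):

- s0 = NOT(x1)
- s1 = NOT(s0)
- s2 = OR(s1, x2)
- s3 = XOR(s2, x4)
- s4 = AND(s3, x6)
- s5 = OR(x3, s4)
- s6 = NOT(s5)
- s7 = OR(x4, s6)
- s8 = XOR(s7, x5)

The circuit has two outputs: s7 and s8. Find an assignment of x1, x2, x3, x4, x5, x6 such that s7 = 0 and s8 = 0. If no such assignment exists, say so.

x1=1, x2=1, x3=1, x4=0, x5=0, x6=0

Check with x1=1, x2=1, x3=1, x4=0, x5=0, x6=0:
s0 = NOT(x1) = NOT 1 = 0
s1 = NOT(s0) = NOT 0 = 1
s2 = OR(s1, x2) = OR(1, 1) = 1
s3 = XOR(s2, x4) = XOR(1, 0) = 1
s4 = AND(s3, x6) = AND(1, 0) = 0
s5 = OR(x3, s4) = OR(1, 0) = 1
s6 = NOT(s5) = NOT 1 = 0
s7 = OR(x4, s6) = OR(0, 0) = 0
s8 = XOR(s7, x5) = XOR(0, 0) = 0
So s7 = 0 and s8 = 0.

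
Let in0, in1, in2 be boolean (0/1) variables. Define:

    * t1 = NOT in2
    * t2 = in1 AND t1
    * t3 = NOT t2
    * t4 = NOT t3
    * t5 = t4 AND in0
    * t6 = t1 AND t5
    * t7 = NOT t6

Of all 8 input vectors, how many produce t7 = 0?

t7 = NOT t6 must be 0, so t6 = 1.
t6 = t1 AND t5 must be 1, so both t1 = 1 and t5 = 1.
t1 = NOT in2 must be 1, so in2 = 0.
Enumerating the 8 input combinations, 1 give t7 = 0 and 7 give t7 = 1.

1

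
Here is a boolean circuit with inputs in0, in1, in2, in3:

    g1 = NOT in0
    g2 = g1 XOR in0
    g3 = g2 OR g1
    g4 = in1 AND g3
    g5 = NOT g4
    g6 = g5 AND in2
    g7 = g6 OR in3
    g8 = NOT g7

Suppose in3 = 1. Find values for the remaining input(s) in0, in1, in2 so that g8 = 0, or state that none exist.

Check with in3 = 1 and in0=1, in1=0, in2=1:
g1 = NOT in0 = NOT 1 = 0
g2 = g1 XOR in0 = 0 XOR 1 = 1
g3 = g2 OR g1 = 1 OR 0 = 1
g4 = in1 AND g3 = 0 AND 1 = 0
g5 = NOT g4 = NOT 0 = 1
g6 = g5 AND in2 = 1 AND 1 = 1
g7 = g6 OR in3 = 1 OR 1 = 1
g8 = NOT g7 = NOT 1 = 0
So g8 = 0.

in0=1 in1=0 in2=1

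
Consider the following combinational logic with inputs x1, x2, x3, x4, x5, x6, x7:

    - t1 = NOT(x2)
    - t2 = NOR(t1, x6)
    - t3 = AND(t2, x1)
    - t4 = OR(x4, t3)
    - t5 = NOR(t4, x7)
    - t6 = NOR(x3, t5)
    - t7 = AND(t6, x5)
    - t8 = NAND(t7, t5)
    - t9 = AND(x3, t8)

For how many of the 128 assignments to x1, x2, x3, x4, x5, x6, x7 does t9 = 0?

64

t9 = AND(x3, t8) must be 0, so at least one of x3, t8 is 0.
Enumerating the 128 input combinations, 64 give t9 = 0 and 64 give t9 = 1.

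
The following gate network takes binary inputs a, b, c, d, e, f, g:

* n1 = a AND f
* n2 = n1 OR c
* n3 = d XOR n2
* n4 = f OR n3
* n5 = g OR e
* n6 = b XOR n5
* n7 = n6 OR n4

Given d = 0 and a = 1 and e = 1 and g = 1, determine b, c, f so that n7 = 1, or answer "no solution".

n7 = n6 OR n4 must be 1, so at least one of n6, n4 is 1.
Check with d = 0 and a = 1 and e = 1 and g = 1 and b=0, c=0, f=0:
n1 = a AND f = 1 AND 0 = 0
n2 = n1 OR c = 0 OR 0 = 0
n3 = d XOR n2 = 0 XOR 0 = 0
n4 = f OR n3 = 0 OR 0 = 0
n5 = g OR e = 1 OR 1 = 1
n6 = b XOR n5 = 0 XOR 1 = 1
n7 = n6 OR n4 = 1 OR 0 = 1
So n7 = 1.

b=0 c=0 f=0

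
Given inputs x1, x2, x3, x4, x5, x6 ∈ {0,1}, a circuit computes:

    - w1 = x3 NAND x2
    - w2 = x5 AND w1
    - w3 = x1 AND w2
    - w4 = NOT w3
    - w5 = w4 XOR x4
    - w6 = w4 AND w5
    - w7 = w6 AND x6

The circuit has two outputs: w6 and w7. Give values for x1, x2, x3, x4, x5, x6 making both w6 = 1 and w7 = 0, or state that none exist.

Check with x1=0, x2=1, x3=1, x4=0, x5=1, x6=0:
w1 = x3 NAND x2 = 1 NAND 1 = 0
w2 = x5 AND w1 = 1 AND 0 = 0
w3 = x1 AND w2 = 0 AND 0 = 0
w4 = NOT w3 = NOT 0 = 1
w5 = w4 XOR x4 = 1 XOR 0 = 1
w6 = w4 AND w5 = 1 AND 1 = 1
w7 = w6 AND x6 = 1 AND 0 = 0
So w6 = 1 and w7 = 0.

x1=0, x2=1, x3=1, x4=0, x5=1, x6=0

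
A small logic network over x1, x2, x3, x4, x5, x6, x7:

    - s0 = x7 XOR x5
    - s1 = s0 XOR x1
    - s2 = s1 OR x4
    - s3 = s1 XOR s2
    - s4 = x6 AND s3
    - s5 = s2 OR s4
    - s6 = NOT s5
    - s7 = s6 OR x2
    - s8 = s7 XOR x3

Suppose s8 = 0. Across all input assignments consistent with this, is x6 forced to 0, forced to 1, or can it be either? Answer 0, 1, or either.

Both values of x6 occur among assignments with s8 = 0:
  x6=0: x1=0, x2=0, x3=0, x4=0, x5=0, x6=0, x7=1
  x6=1: x1=0, x2=0, x3=0, x4=0, x5=0, x6=1, x7=1

either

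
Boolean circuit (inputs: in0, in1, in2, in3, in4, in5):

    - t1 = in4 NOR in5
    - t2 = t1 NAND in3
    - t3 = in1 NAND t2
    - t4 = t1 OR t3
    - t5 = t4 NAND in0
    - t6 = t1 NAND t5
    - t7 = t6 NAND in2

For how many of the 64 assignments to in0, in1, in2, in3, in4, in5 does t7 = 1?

36

t7 = t6 NAND in2 must be 1, so at least one of t6, in2 is 0.
Enumerating the 64 input combinations, 36 give t7 = 1 and 28 give t7 = 0.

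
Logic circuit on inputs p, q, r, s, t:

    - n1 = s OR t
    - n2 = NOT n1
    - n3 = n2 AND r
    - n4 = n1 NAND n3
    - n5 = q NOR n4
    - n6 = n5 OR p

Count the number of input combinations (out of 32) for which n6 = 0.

n6 = n5 OR p must be 0, so both n5 = 0 and p = 0.
n5 = q NOR n4 must be 0, so at least one of q, n4 is 1.
Enumerating the 32 input combinations, 16 give n6 = 0 and 16 give n6 = 1.

16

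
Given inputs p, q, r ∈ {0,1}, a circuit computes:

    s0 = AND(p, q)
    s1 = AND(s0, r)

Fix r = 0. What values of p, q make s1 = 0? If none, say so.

s1 = AND(s0, r) must be 0, so at least one of s0, r is 0.
Check with r = 0 and p=0, q=0:
s0 = AND(p, q) = AND(0, 0) = 0
s1 = AND(s0, r) = AND(0, 0) = 0
So s1 = 0.

p=0 q=0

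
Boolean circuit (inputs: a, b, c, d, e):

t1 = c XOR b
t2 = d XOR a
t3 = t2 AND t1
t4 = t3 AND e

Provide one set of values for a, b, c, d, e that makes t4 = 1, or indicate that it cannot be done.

Check with a=1, b=1, c=0, d=0, e=1:
t1 = c XOR b = 0 XOR 1 = 1
t2 = d XOR a = 0 XOR 1 = 1
t3 = t2 AND t1 = 1 AND 1 = 1
t4 = t3 AND e = 1 AND 1 = 1
So t4 = 1 as required.

a=1, b=1, c=0, d=0, e=1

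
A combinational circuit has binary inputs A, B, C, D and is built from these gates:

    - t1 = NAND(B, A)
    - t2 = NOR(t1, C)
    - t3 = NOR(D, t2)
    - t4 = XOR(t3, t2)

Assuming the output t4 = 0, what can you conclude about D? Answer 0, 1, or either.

1

t4 = XOR(t3, t2) must be 0, so t3 and t2 are equal.
Every assignment with t4 = 0 has D = 1; there are 7 such assignment(s).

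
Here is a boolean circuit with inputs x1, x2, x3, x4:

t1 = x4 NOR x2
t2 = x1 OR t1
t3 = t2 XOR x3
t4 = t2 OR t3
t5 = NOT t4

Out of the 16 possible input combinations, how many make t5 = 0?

t5 = NOT t4 must be 0, so t4 = 1.
Enumerating the 16 input combinations, 13 give t5 = 0 and 3 give t5 = 1.

13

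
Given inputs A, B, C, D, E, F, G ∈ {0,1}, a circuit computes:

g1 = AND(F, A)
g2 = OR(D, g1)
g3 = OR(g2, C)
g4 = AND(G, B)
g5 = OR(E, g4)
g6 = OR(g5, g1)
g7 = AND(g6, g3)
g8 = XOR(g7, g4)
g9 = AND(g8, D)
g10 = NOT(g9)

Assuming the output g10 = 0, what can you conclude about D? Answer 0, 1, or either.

g10 = NOT(g9) must be 0, so g9 = 1.
g9 = AND(g8, D) must be 1, so both g8 = 1 and D = 1.
g8 = XOR(g7, g4) must be 1, so g7 and g4 differ.
Every assignment with g10 = 0 has D = 1; there are 30 such assignment(s).

1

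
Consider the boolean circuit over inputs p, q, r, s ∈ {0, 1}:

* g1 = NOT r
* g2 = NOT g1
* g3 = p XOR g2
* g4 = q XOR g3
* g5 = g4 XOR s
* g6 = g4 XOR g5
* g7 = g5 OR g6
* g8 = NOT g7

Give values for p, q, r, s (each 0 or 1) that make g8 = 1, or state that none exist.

p=1, q=1, r=0, s=0

g8 = NOT g7 must be 1, so g7 = 0.
g7 = g5 OR g6 must be 0, so both g5 = 0 and g6 = 0.
Check with p=1, q=1, r=0, s=0:
g1 = NOT r = NOT 0 = 1
g2 = NOT g1 = NOT 1 = 0
g3 = p XOR g2 = 1 XOR 0 = 1
g4 = q XOR g3 = 1 XOR 1 = 0
g5 = g4 XOR s = 0 XOR 0 = 0
g6 = g4 XOR g5 = 0 XOR 0 = 0
g7 = g5 OR g6 = 0 OR 0 = 0
g8 = NOT g7 = NOT 0 = 1
So g8 = 1 as required.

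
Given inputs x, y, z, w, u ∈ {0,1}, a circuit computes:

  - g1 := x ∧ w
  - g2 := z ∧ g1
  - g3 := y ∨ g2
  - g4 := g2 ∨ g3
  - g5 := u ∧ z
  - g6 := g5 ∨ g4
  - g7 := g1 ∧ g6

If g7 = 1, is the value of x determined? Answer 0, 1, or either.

1

g7 = g1 ∧ g6 must be 1, so both g1 = 1 and g6 = 1.
Every assignment with g7 = 1 has x = 1; there are 6 such assignment(s).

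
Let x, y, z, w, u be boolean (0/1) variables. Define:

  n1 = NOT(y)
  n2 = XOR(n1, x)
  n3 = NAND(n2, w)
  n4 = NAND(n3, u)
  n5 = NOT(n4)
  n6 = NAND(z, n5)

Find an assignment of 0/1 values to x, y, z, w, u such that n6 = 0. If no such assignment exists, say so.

Check with x=0, y=1, z=1, w=1, u=1:
n1 = NOT(y) = NOT 1 = 0
n2 = XOR(n1, x) = XOR(0, 0) = 0
n3 = NAND(n2, w) = NAND(0, 1) = 1
n4 = NAND(n3, u) = NAND(1, 1) = 0
n5 = NOT(n4) = NOT 0 = 1
n6 = NAND(z, n5) = NAND(1, 1) = 0
So n6 = 0 as required.

x=0, y=1, z=1, w=1, u=1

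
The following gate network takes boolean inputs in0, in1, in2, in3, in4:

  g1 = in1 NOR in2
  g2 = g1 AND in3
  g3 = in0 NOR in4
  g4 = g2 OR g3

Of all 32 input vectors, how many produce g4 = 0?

g4 = g2 OR g3 must be 0, so both g2 = 0 and g3 = 0.
g2 = g1 AND in3 must be 0, so at least one of g1, in3 is 0.
Enumerating the 32 input combinations, 21 give g4 = 0 and 11 give g4 = 1.

21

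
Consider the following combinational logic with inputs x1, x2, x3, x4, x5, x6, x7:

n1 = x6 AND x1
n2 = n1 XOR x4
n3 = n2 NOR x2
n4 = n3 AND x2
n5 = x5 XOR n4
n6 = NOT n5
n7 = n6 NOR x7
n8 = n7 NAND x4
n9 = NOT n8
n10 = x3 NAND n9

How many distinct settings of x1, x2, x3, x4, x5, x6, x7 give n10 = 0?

n10 = x3 NAND n9 must be 0, so both x3 = 1 and n9 = 1.
n9 = NOT n8 must be 1, so n8 = 0.
n8 = n7 NAND x4 must be 0, so both n7 = 1 and x4 = 1.
Enumerating the 128 input combinations, 8 give n10 = 0 and 120 give n10 = 1.

8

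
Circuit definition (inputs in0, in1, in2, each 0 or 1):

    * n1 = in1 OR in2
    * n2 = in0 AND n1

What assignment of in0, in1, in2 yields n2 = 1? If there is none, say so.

n2 = in0 AND n1 must be 1, so both in0 = 1 and n1 = 1.
n1 = in1 OR in2 must be 1, so at least one of in1, in2 is 1.
Check with in0=1, in1=1, in2=0:
n1 = in1 OR in2 = 1 OR 0 = 1
n2 = in0 AND n1 = 1 AND 1 = 1
So n2 = 1 as required.

in0=1, in1=1, in2=0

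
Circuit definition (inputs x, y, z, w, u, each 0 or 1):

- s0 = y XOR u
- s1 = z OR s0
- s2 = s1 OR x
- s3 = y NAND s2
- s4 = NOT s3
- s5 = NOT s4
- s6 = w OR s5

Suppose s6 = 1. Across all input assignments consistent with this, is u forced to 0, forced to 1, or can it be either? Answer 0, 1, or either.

Both values of u occur among assignments with s6 = 1:
  u=0: x=0, y=0, z=0, w=0, u=0
  u=1: x=0, y=0, z=0, w=0, u=1

either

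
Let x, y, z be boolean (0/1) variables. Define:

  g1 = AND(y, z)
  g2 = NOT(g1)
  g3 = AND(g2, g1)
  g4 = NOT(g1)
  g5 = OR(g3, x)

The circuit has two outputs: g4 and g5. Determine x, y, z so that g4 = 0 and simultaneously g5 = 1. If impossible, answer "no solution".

Check with x=1, y=1, z=1:
g1 = AND(y, z) = AND(1, 1) = 1
g2 = NOT(g1) = NOT 1 = 0
g3 = AND(g2, g1) = AND(0, 1) = 0
g4 = NOT(g1) = NOT 1 = 0
g5 = OR(g3, x) = OR(0, 1) = 1
So g4 = 0 and g5 = 1.

x=1, y=1, z=1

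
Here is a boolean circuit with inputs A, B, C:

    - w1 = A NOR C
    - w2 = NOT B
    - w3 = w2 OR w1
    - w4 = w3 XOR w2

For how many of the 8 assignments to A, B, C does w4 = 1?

w4 = w3 XOR w2 must be 1, so w3 and w2 differ.
Satisfying assignments:
  A=0, B=1, C=0

1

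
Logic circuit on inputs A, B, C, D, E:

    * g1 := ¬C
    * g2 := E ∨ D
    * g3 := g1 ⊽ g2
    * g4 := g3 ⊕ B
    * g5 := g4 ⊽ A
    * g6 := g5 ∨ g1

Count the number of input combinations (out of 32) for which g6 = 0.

12

g6 = g5 ∨ g1 must be 0, so both g5 = 0 and g1 = 0.
g5 = g4 ⊽ A must be 0, so at least one of g4, A is 1.
g1 = ¬C must be 0, so C = 1.
Enumerating the 32 input combinations, 12 give g6 = 0 and 20 give g6 = 1.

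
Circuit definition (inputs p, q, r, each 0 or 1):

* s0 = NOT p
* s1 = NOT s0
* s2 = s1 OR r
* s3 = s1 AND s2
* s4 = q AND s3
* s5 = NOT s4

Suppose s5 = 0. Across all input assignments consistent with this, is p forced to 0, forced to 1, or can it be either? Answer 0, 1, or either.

1

s5 = NOT s4 must be 0, so s4 = 1.
Every assignment with s5 = 0 has p = 1; there are 2 such assignment(s).
  p=1, q=1, r=0
  p=1, q=1, r=1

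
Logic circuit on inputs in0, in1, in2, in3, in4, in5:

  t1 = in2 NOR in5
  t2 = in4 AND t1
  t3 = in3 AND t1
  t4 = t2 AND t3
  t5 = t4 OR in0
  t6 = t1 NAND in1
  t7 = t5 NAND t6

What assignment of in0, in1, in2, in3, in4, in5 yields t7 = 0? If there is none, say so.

t7 = t5 NAND t6 must be 0, so both t5 = 1 and t6 = 1.
t5 = t4 OR in0 must be 1, so at least one of t4, in0 is 1.
t6 = t1 NAND in1 must be 1, so at least one of t1, in1 is 0.
Check with in0=1 in1=1 in2=0 in3=0 in4=1 in5=1:
t1 = in2 NOR in5 = 0 NOR 1 = 0
t2 = in4 AND t1 = 1 AND 0 = 0
t3 = in3 AND t1 = 0 AND 0 = 0
t4 = t2 AND t3 = 0 AND 0 = 0
t5 = t4 OR in0 = 0 OR 1 = 1
t6 = t1 NAND in1 = 0 NAND 1 = 1
t7 = t5 NAND t6 = 1 NAND 1 = 0
So t7 = 0 as required.

in0=1 in1=1 in2=0 in3=0 in4=1 in5=1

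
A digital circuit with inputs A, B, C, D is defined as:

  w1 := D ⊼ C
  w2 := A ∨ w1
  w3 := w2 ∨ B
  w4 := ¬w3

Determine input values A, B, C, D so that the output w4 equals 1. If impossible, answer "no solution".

A=0, B=0, C=1, D=1

w4 = ¬w3 must be 1, so w3 = 0.
w3 = w2 ∨ B must be 0, so both w2 = 0 and B = 0.
Check with A=0, B=0, C=1, D=1:
w1 = D ⊼ C = 1 ⊼ 1 = 0
w2 = A ∨ w1 = 0 ∨ 0 = 0
w3 = w2 ∨ B = 0 ∨ 0 = 0
w4 = ¬w3 = ¬0 = 1
So w4 = 1 as required.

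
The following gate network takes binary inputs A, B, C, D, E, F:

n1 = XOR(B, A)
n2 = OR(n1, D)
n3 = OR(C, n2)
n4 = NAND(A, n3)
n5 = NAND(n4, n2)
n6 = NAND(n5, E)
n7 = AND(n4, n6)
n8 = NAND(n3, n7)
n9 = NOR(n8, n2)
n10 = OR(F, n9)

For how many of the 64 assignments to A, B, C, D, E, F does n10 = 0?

n10 = OR(F, n9) must be 0, so both F = 0 and n9 = 0.
n9 = NOR(n8, n2) must be 0, so at least one of n8, n2 is 1.
Enumerating the 64 input combinations, 31 give n10 = 0 and 33 give n10 = 1.

31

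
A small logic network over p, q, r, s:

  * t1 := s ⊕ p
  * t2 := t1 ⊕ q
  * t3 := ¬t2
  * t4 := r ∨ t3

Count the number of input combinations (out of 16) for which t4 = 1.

12

t4 = r ∨ t3 must be 1, so at least one of r, t3 is 1.
Enumerating the 16 input combinations, 12 give t4 = 1 and 4 give t4 = 0.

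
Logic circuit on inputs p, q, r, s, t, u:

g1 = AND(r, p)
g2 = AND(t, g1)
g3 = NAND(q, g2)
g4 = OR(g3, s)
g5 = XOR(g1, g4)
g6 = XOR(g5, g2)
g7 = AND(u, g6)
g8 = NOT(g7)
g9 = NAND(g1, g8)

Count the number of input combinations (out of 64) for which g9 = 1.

g9 = NAND(g1, g8) must be 1, so at least one of g1, g8 is 0.
Enumerating the 64 input combinations, 51 give g9 = 1 and 13 give g9 = 0.

51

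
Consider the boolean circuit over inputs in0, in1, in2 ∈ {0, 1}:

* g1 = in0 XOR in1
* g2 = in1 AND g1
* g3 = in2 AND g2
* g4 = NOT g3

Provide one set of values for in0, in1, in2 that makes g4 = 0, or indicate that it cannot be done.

in0=0, in1=1, in2=1

g4 = NOT g3 must be 0, so g3 = 1.
Check with in0=0, in1=1, in2=1:
g1 = in0 XOR in1 = 0 XOR 1 = 1
g2 = in1 AND g1 = 1 AND 1 = 1
g3 = in2 AND g2 = 1 AND 1 = 1
g4 = NOT g3 = NOT 1 = 0
So g4 = 0 as required.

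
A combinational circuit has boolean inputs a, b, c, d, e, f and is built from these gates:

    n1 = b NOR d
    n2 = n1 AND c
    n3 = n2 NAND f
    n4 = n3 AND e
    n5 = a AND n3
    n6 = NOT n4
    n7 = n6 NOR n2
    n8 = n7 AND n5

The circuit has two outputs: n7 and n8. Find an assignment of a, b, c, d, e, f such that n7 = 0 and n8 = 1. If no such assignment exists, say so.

no solution exists

Across all 64 input combinations, none give both n7 = 0 and n8 = 1.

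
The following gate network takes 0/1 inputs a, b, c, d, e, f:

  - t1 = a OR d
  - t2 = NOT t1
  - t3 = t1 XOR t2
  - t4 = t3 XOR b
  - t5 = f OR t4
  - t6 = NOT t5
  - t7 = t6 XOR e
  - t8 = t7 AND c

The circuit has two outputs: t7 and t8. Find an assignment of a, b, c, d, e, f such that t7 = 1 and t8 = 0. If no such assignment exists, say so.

Check with a=0, b=1, c=0, d=1, e=1, f=1:
t1 = a OR d = 0 OR 1 = 1
t2 = NOT t1 = NOT 1 = 0
t3 = t1 XOR t2 = 1 XOR 0 = 1
t4 = t3 XOR b = 1 XOR 1 = 0
t5 = f OR t4 = 1 OR 0 = 1
t6 = NOT t5 = NOT 1 = 0
t7 = t6 XOR e = 0 XOR 1 = 1
t8 = t7 AND c = 1 AND 0 = 0
So t7 = 1 and t8 = 0.

a=0, b=1, c=0, d=1, e=1, f=1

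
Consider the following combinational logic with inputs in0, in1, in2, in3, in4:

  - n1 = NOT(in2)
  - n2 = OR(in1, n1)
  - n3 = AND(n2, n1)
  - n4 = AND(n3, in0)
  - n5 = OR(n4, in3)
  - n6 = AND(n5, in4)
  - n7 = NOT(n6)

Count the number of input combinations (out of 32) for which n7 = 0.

n7 = NOT(n6) must be 0, so n6 = 1.
n6 = AND(n5, in4) must be 1, so both n5 = 1 and in4 = 1.
Enumerating the 32 input combinations, 10 give n7 = 0 and 22 give n7 = 1.

10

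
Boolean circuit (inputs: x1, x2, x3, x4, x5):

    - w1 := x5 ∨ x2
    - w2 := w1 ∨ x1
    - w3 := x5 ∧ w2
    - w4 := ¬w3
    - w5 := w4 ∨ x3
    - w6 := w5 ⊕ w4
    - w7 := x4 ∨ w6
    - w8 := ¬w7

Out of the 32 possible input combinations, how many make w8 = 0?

w8 = ¬w7 must be 0, so w7 = 1.
Enumerating the 32 input combinations, 20 give w8 = 0 and 12 give w8 = 1.

20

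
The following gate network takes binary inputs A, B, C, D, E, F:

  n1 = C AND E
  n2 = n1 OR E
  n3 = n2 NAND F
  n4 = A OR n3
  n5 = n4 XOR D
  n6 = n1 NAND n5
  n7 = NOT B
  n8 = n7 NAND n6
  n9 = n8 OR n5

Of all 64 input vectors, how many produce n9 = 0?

16

n9 = n8 OR n5 must be 0, so both n8 = 0 and n5 = 0.
n8 = n7 NAND n6 must be 0, so both n7 = 1 and n6 = 1.
n5 = n4 XOR D must be 0, so n4 and D are equal.
Enumerating the 64 input combinations, 16 give n9 = 0 and 48 give n9 = 1.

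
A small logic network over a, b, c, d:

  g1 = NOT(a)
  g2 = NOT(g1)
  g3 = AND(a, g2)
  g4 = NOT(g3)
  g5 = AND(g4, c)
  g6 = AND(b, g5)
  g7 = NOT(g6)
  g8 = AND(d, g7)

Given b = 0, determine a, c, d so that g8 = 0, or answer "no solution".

g8 = AND(d, g7) must be 0, so at least one of d, g7 is 0.
Check with b = 0 and a=1, c=1, d=0:
g1 = NOT(a) = NOT 1 = 0
g2 = NOT(g1) = NOT 0 = 1
g3 = AND(a, g2) = AND(1, 1) = 1
g4 = NOT(g3) = NOT 1 = 0
g5 = AND(g4, c) = AND(0, 1) = 0
g6 = AND(b, g5) = AND(0, 0) = 0
g7 = NOT(g6) = NOT 0 = 1
g8 = AND(d, g7) = AND(0, 1) = 0
So g8 = 0.

a=1, c=1, d=0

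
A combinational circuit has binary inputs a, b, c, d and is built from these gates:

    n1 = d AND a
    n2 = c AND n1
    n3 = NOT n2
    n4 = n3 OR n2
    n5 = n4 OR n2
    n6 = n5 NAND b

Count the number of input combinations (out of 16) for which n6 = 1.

n6 = n5 NAND b must be 1, so at least one of n5, b is 0.
Enumerating the 16 input combinations, 8 give n6 = 1 and 8 give n6 = 0.

8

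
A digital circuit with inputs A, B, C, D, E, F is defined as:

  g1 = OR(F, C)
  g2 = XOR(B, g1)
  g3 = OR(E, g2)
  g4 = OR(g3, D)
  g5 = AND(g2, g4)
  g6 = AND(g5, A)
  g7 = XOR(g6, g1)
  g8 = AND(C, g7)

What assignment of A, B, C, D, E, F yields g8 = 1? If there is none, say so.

Check with A=1 B=1 C=1 D=0 E=0 F=0:
g1 = OR(F, C) = OR(0, 1) = 1
g2 = XOR(B, g1) = XOR(1, 1) = 0
g3 = OR(E, g2) = OR(0, 0) = 0
g4 = OR(g3, D) = OR(0, 0) = 0
g5 = AND(g2, g4) = AND(0, 0) = 0
g6 = AND(g5, A) = AND(0, 1) = 0
g7 = XOR(g6, g1) = XOR(0, 1) = 1
g8 = AND(C, g7) = AND(1, 1) = 1
So g8 = 1 as required.

A=1 B=1 C=1 D=0 E=0 F=0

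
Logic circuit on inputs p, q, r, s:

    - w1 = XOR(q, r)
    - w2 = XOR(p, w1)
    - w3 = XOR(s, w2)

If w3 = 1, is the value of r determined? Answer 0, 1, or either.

Both values of r occur among assignments with w3 = 1:
  r=0: p=0, q=0, r=0, s=1
  r=1: p=0, q=0, r=1, s=0

either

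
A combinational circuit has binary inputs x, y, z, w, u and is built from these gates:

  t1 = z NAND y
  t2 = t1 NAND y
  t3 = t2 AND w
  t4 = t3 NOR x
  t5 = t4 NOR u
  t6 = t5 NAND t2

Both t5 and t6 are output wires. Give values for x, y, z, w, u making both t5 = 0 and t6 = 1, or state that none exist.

Check with x=0 y=1 z=0 w=0 u=0:
t1 = z NAND y = 0 NAND 1 = 1
t2 = t1 NAND y = 1 NAND 1 = 0
t3 = t2 AND w = 0 AND 0 = 0
t4 = t3 NOR x = 0 NOR 0 = 1
t5 = t4 NOR u = 1 NOR 0 = 0
t6 = t5 NAND t2 = 0 NAND 0 = 1
So t5 = 0 and t6 = 1.

x=0 y=1 z=0 w=0 u=0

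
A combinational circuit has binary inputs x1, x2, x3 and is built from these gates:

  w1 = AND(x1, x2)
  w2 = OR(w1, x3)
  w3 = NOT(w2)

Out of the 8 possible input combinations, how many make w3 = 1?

w3 = NOT(w2) must be 1, so w2 = 0.
w2 = OR(w1, x3) must be 0, so both w1 = 0 and x3 = 0.
Satisfying assignments:
  x1=0, x2=0, x3=0
  x1=0, x2=1, x3=0
  x1=1, x2=0, x3=0

3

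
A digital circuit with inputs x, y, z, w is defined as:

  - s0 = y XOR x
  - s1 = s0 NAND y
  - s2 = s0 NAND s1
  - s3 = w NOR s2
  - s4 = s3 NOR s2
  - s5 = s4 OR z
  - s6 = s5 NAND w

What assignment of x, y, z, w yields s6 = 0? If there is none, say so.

x=0, y=1, z=1, w=1

Check with x=0, y=1, z=1, w=1:
s0 = y XOR x = 1 XOR 0 = 1
s1 = s0 NAND y = 1 NAND 1 = 0
s2 = s0 NAND s1 = 1 NAND 0 = 1
s3 = w NOR s2 = 1 NOR 1 = 0
s4 = s3 NOR s2 = 0 NOR 1 = 0
s5 = s4 OR z = 0 OR 1 = 1
s6 = s5 NAND w = 1 NAND 1 = 0
So s6 = 0 as required.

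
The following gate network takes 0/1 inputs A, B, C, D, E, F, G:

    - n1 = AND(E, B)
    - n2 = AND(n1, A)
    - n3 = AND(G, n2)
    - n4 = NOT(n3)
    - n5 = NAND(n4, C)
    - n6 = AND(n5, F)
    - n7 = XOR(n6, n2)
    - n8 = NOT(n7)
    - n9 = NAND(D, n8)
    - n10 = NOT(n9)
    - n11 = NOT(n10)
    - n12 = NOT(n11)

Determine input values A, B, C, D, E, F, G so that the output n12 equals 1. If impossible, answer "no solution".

n12 = NOT(n11) must be 1, so n11 = 0.
Check with A=1 B=1 C=0 D=1 E=1 F=1 G=1:
n1 = AND(E, B) = AND(1, 1) = 1
n2 = AND(n1, A) = AND(1, 1) = 1
n3 = AND(G, n2) = AND(1, 1) = 1
n4 = NOT(n3) = NOT 1 = 0
n5 = NAND(n4, C) = NAND(0, 0) = 1
n6 = AND(n5, F) = AND(1, 1) = 1
n7 = XOR(n6, n2) = XOR(1, 1) = 0
n8 = NOT(n7) = NOT 0 = 1
n9 = NAND(D, n8) = NAND(1, 1) = 0
n10 = NOT(n9) = NOT 0 = 1
n11 = NOT(n10) = NOT 1 = 0
n12 = NOT(n11) = NOT 0 = 1
So n12 = 1 as required.

A=1 B=1 C=0 D=1 E=1 F=1 G=1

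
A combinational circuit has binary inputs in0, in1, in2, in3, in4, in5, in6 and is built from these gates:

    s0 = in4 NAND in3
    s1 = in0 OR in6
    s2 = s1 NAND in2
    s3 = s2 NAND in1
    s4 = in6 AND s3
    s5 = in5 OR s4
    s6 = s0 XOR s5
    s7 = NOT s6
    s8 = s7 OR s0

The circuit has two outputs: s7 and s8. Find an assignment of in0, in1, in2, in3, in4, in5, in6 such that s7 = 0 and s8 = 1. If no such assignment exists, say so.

Check with in0=1, in1=1, in2=1, in3=0, in4=1, in5=0, in6=0:
s0 = in4 NAND in3 = 1 NAND 0 = 1
s1 = in0 OR in6 = 1 OR 0 = 1
s2 = s1 NAND in2 = 1 NAND 1 = 0
s3 = s2 NAND in1 = 0 NAND 1 = 1
s4 = in6 AND s3 = 0 AND 1 = 0
s5 = in5 OR s4 = 0 OR 0 = 0
s6 = s0 XOR s5 = 1 XOR 0 = 1
s7 = NOT s6 = NOT 1 = 0
s8 = s7 OR s0 = 0 OR 1 = 1
So s7 = 0 and s8 = 1.

in0=1, in1=1, in2=1, in3=0, in4=1, in5=0, in6=0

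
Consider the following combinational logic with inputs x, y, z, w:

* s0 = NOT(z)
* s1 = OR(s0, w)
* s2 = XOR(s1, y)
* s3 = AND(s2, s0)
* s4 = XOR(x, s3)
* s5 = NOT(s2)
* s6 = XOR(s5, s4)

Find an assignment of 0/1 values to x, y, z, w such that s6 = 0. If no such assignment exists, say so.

s6 = XOR(s5, s4) must be 0, so s5 and s4 are equal.
Check with x=0 y=0 z=1 w=1:
s0 = NOT(z) = NOT 1 = 0
s1 = OR(s0, w) = OR(0, 1) = 1
s2 = XOR(s1, y) = XOR(1, 0) = 1
s3 = AND(s2, s0) = AND(1, 0) = 0
s4 = XOR(x, s3) = XOR(0, 0) = 0
s5 = NOT(s2) = NOT 1 = 0
s6 = XOR(s5, s4) = XOR(0, 0) = 0
So s6 = 0 as required.

x=0 y=0 z=1 w=1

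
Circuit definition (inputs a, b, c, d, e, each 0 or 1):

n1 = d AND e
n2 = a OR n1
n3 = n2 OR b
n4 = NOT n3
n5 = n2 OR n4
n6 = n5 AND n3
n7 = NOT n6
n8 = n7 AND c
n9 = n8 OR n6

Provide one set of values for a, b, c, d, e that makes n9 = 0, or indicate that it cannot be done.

a=0, b=0, c=0, d=1, e=0

n9 = n8 OR n6 must be 0, so both n8 = 0 and n6 = 0.
n8 = n7 AND c must be 0, so at least one of n7, c is 0.
Check with a=0, b=0, c=0, d=1, e=0:
n1 = d AND e = 1 AND 0 = 0
n2 = a OR n1 = 0 OR 0 = 0
n3 = n2 OR b = 0 OR 0 = 0
n4 = NOT n3 = NOT 0 = 1
n5 = n2 OR n4 = 0 OR 1 = 1
n6 = n5 AND n3 = 1 AND 0 = 0
n7 = NOT n6 = NOT 0 = 1
n8 = n7 AND c = 1 AND 0 = 0
n9 = n8 OR n6 = 0 OR 0 = 0
So n9 = 0 as required.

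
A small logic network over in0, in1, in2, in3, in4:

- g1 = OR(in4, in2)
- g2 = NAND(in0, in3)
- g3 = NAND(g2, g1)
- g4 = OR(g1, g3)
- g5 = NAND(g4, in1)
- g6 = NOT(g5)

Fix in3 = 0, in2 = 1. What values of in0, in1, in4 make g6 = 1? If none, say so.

g6 = NOT(g5) must be 1, so g5 = 0.
Check with in3 = 0, in2 = 1 and in0=1, in1=1, in4=0:
g1 = OR(in4, in2) = OR(0, 1) = 1
g2 = NAND(in0, in3) = NAND(1, 0) = 1
g3 = NAND(g2, g1) = NAND(1, 1) = 0
g4 = OR(g1, g3) = OR(1, 0) = 1
g5 = NAND(g4, in1) = NAND(1, 1) = 0
g6 = NOT(g5) = NOT 0 = 1
So g6 = 1.

in0=1, in1=1, in4=0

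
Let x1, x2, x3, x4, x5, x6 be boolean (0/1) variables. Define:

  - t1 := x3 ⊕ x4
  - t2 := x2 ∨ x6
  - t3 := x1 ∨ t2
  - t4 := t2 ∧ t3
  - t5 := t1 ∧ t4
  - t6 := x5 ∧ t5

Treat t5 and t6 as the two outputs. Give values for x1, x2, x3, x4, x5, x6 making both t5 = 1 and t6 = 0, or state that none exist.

Check with x1=0, x2=1, x3=1, x4=0, x5=0, x6=1:
t1 = x3 ⊕ x4 = 1 ⊕ 0 = 1
t2 = x2 ∨ x6 = 1 ∨ 1 = 1
t3 = x1 ∨ t2 = 0 ∨ 1 = 1
t4 = t2 ∧ t3 = 1 ∧ 1 = 1
t5 = t1 ∧ t4 = 1 ∧ 1 = 1
t6 = x5 ∧ t5 = 0 ∧ 1 = 0
So t5 = 1 and t6 = 0.

x1=0, x2=1, x3=1, x4=0, x5=0, x6=1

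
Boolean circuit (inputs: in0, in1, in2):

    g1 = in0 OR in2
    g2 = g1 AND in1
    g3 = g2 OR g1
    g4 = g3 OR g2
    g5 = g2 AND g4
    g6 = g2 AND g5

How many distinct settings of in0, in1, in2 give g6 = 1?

g6 = g2 AND g5 must be 1, so both g2 = 1 and g5 = 1.
g2 = g1 AND in1 must be 1, so both g1 = 1 and in1 = 1.
Satisfying assignments:
  in0=0, in1=1, in2=1
  in0=1, in1=1, in2=0
  in0=1, in1=1, in2=1

3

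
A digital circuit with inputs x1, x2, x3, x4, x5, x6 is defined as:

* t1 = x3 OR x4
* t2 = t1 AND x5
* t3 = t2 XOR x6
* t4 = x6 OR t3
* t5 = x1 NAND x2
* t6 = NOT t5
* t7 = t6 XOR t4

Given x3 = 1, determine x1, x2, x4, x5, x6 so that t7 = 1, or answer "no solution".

Check with x3 = 1 and x1=0, x2=0, x4=1, x5=0, x6=1:
t1 = x3 OR x4 = 1 OR 1 = 1
t2 = t1 AND x5 = 1 AND 0 = 0
t3 = t2 XOR x6 = 0 XOR 1 = 1
t4 = x6 OR t3 = 1 OR 1 = 1
t5 = x1 NAND x2 = 0 NAND 0 = 1
t6 = NOT t5 = NOT 1 = 0
t7 = t6 XOR t4 = 0 XOR 1 = 1
So t7 = 1.

x1=0, x2=0, x4=1, x5=0, x6=1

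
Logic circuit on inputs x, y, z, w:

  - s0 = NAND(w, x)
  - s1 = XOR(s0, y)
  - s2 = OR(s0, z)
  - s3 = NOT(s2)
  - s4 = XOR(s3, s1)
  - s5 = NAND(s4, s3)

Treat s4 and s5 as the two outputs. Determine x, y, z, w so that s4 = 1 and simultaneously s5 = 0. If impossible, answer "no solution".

x=1, y=0, z=0, w=1

Check with x=1, y=0, z=0, w=1:
s0 = NAND(w, x) = NAND(1, 1) = 0
s1 = XOR(s0, y) = XOR(0, 0) = 0
s2 = OR(s0, z) = OR(0, 0) = 0
s3 = NOT(s2) = NOT 0 = 1
s4 = XOR(s3, s1) = XOR(1, 0) = 1
s5 = NAND(s4, s3) = NAND(1, 1) = 0
So s4 = 1 and s5 = 0.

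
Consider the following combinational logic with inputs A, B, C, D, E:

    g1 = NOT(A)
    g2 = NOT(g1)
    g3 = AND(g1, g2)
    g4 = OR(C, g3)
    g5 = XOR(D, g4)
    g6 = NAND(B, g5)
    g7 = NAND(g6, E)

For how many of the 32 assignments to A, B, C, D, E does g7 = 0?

g7 = NAND(g6, E) must be 0, so both g6 = 1 and E = 1.
g6 = NAND(B, g5) must be 1, so at least one of B, g5 is 0.
Enumerating the 32 input combinations, 12 give g7 = 0 and 20 give g7 = 1.

12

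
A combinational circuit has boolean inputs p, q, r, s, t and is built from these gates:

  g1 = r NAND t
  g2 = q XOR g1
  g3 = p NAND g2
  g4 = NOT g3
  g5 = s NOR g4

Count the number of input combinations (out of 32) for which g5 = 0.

20

g5 = s NOR g4 must be 0, so at least one of s, g4 is 1.
Enumerating the 32 input combinations, 20 give g5 = 0 and 12 give g5 = 1.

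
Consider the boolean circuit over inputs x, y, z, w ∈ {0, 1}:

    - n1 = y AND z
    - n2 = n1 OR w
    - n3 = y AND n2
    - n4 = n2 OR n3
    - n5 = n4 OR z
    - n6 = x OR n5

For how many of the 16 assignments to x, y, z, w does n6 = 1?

14

n6 = x OR n5 must be 1, so at least one of x, n5 is 1.
Enumerating the 16 input combinations, 14 give n6 = 1 and 2 give n6 = 0.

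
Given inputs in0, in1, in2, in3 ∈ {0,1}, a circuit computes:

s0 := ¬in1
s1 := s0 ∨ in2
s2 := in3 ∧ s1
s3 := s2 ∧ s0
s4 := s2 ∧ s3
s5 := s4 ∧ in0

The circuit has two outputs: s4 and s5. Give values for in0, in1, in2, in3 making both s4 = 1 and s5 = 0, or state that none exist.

in0=0, in1=0, in2=1, in3=1

Check with in0=0, in1=0, in2=1, in3=1:
s0 = ¬in1 = ¬0 = 1
s1 = s0 ∨ in2 = 1 ∨ 1 = 1
s2 = in3 ∧ s1 = 1 ∧ 1 = 1
s3 = s2 ∧ s0 = 1 ∧ 1 = 1
s4 = s2 ∧ s3 = 1 ∧ 1 = 1
s5 = s4 ∧ in0 = 1 ∧ 0 = 0
So s4 = 1 and s5 = 0.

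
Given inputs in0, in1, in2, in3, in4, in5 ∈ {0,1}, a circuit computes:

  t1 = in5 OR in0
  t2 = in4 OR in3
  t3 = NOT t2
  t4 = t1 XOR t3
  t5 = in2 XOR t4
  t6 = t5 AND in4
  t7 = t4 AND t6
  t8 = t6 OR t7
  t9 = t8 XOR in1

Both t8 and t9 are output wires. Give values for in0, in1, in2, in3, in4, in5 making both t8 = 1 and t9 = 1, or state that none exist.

in0=0, in1=0, in2=0, in3=0, in4=1, in5=1

Check with in0=0, in1=0, in2=0, in3=0, in4=1, in5=1:
t1 = in5 OR in0 = 1 OR 0 = 1
t2 = in4 OR in3 = 1 OR 0 = 1
t3 = NOT t2 = NOT 1 = 0
t4 = t1 XOR t3 = 1 XOR 0 = 1
t5 = in2 XOR t4 = 0 XOR 1 = 1
t6 = t5 AND in4 = 1 AND 1 = 1
t7 = t4 AND t6 = 1 AND 1 = 1
t8 = t6 OR t7 = 1 OR 1 = 1
t9 = t8 XOR in1 = 1 XOR 0 = 1
So t8 = 1 and t9 = 1.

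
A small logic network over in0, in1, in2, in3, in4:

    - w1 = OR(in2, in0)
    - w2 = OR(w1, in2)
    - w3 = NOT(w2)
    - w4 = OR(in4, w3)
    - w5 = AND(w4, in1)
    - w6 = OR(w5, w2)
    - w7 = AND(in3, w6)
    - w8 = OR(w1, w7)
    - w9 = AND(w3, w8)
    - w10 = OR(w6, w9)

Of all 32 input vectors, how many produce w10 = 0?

4

w10 = OR(w6, w9) must be 0, so both w6 = 0 and w9 = 0.
Enumerating the 32 input combinations, 4 give w10 = 0 and 28 give w10 = 1.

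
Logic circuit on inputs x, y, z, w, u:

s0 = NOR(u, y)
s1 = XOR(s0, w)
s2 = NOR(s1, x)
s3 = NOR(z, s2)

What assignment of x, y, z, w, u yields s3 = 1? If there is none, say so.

x=0, y=0, z=0, w=1, u=1

s3 = NOR(z, s2) must be 1, so both z = 0 and s2 = 0.
s2 = NOR(s1, x) must be 0, so at least one of s1, x is 1.
Check with x=0, y=0, z=0, w=1, u=1:
s0 = NOR(u, y) = NOR(1, 0) = 0
s1 = XOR(s0, w) = XOR(0, 1) = 1
s2 = NOR(s1, x) = NOR(1, 0) = 0
s3 = NOR(z, s2) = NOR(0, 0) = 1
So s3 = 1 as required.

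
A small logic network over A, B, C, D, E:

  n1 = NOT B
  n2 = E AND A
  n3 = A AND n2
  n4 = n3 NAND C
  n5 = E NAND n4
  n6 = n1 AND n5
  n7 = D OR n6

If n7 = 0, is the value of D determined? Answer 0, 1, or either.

n7 = D OR n6 must be 0, so both D = 0 and n6 = 0.
Every assignment with n7 = 0 has D = 0; there are 11 such assignment(s).

0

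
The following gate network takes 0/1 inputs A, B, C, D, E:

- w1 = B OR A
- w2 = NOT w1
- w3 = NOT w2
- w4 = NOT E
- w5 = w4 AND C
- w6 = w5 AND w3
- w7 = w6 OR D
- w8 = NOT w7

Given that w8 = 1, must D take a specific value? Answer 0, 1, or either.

0

w8 = NOT w7 must be 1, so w7 = 0.
w7 = w6 OR D must be 0, so both w6 = 0 and D = 0.
w6 = w5 AND w3 must be 0, so at least one of w5, w3 is 0.
Every assignment with w8 = 1 has D = 0; there are 13 such assignment(s).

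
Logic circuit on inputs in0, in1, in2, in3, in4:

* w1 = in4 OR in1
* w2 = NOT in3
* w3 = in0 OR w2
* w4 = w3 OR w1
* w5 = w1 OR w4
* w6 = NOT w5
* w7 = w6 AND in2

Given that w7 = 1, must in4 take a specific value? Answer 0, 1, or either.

0

w7 = w6 AND in2 must be 1, so both w6 = 1 and in2 = 1.
w6 = NOT w5 must be 1, so w5 = 0.
Every assignment with w7 = 1 has in4 = 0; there are 1 such assignment(s).
  in0=0, in1=0, in2=1, in3=1, in4=0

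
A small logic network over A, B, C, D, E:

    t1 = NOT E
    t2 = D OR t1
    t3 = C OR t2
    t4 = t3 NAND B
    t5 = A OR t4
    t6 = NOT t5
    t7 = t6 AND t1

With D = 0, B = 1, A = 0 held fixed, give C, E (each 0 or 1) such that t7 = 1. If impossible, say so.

t7 = t6 AND t1 must be 1, so both t6 = 1 and t1 = 1.
t6 = NOT t5 must be 1, so t5 = 0.
Check with D = 0, B = 1, A = 0 and C=1, E=0:
t1 = NOT E = NOT 0 = 1
t2 = D OR t1 = 0 OR 1 = 1
t3 = C OR t2 = 1 OR 1 = 1
t4 = t3 NAND B = 1 NAND 1 = 0
t5 = A OR t4 = 0 OR 0 = 0
t6 = NOT t5 = NOT 0 = 1
t7 = t6 AND t1 = 1 AND 1 = 1
So t7 = 1.

C=1, E=0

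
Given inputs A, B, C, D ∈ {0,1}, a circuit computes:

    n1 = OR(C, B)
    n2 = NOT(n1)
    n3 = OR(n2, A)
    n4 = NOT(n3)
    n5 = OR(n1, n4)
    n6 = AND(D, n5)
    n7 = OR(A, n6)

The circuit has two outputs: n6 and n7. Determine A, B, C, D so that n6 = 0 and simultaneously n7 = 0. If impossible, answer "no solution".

A=0, B=0, C=1, D=0

Check with A=0, B=0, C=1, D=0:
n1 = OR(C, B) = OR(1, 0) = 1
n2 = NOT(n1) = NOT 1 = 0
n3 = OR(n2, A) = OR(0, 0) = 0
n4 = NOT(n3) = NOT 0 = 1
n5 = OR(n1, n4) = OR(1, 1) = 1
n6 = AND(D, n5) = AND(0, 1) = 0
n7 = OR(A, n6) = OR(0, 0) = 0
So n6 = 0 and n7 = 0.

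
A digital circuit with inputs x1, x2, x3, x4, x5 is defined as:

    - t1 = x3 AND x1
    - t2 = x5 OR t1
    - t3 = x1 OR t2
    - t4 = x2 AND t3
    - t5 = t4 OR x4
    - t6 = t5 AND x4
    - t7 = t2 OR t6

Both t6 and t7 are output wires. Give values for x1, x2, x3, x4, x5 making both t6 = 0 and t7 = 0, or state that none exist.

Check with x1=0, x2=1, x3=1, x4=0, x5=0:
t1 = x3 AND x1 = 1 AND 0 = 0
t2 = x5 OR t1 = 0 OR 0 = 0
t3 = x1 OR t2 = 0 OR 0 = 0
t4 = x2 AND t3 = 1 AND 0 = 0
t5 = t4 OR x4 = 0 OR 0 = 0
t6 = t5 AND x4 = 0 AND 0 = 0
t7 = t2 OR t6 = 0 OR 0 = 0
So t6 = 0 and t7 = 0.

x1=0, x2=1, x3=1, x4=0, x5=0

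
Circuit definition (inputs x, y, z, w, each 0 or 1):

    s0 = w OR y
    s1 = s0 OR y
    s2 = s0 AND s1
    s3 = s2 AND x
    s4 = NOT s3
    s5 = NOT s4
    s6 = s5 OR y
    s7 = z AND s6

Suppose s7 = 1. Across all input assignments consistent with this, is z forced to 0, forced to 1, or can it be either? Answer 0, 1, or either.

s7 = z AND s6 must be 1, so both z = 1 and s6 = 1.
s6 = s5 OR y must be 1, so at least one of s5, y is 1.
Every assignment with s7 = 1 has z = 1; there are 5 such assignment(s).

1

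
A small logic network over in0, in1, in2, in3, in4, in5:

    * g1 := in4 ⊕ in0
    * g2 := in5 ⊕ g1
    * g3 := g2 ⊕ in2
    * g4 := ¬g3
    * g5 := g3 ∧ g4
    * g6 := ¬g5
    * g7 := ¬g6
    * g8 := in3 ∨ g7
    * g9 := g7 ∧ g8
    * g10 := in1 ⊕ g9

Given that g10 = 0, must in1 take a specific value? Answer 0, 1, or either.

g10 = in1 ⊕ g9 must be 0, so in1 and g9 are equal.
Every assignment with g10 = 0 has in1 = 0; there are 32 such assignment(s).

0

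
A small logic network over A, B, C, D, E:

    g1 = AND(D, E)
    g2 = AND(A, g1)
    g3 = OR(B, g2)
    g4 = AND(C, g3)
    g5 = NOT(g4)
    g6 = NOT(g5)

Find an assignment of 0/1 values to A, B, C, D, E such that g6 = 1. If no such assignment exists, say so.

g6 = NOT(g5) must be 1, so g5 = 0.
g5 = NOT(g4) must be 0, so g4 = 1.
g4 = AND(C, g3) must be 1, so both C = 1 and g3 = 1.
Check with A=0, B=1, C=1, D=1, E=0:
g1 = AND(D, E) = AND(1, 0) = 0
g2 = AND(A, g1) = AND(0, 0) = 0
g3 = OR(B, g2) = OR(1, 0) = 1
g4 = AND(C, g3) = AND(1, 1) = 1
g5 = NOT(g4) = NOT 1 = 0
g6 = NOT(g5) = NOT 0 = 1
So g6 = 1 as required.

A=0, B=1, C=1, D=1, E=0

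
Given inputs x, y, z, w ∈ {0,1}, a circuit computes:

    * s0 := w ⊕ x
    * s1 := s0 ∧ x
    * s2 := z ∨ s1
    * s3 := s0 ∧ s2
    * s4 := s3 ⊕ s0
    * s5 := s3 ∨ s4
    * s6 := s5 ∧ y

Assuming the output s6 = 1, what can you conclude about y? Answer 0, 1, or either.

1

s6 = s5 ∧ y must be 1, so both s5 = 1 and y = 1.
Every assignment with s6 = 1 has y = 1; there are 4 such assignment(s).
  x=0, y=1, z=0, w=1
  x=0, y=1, z=1, w=1
  x=1, y=1, z=0, w=0
  x=1, y=1, z=1, w=0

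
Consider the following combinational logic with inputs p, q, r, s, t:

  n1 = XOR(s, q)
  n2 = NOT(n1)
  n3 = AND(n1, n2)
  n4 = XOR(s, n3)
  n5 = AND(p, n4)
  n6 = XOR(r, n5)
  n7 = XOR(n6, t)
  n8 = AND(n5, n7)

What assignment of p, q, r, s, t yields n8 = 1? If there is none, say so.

p=1, q=0, r=1, s=1, t=1

Check with p=1, q=0, r=1, s=1, t=1:
n1 = XOR(s, q) = XOR(1, 0) = 1
n2 = NOT(n1) = NOT 1 = 0
n3 = AND(n1, n2) = AND(1, 0) = 0
n4 = XOR(s, n3) = XOR(1, 0) = 1
n5 = AND(p, n4) = AND(1, 1) = 1
n6 = XOR(r, n5) = XOR(1, 1) = 0
n7 = XOR(n6, t) = XOR(0, 1) = 1
n8 = AND(n5, n7) = AND(1, 1) = 1
So n8 = 1 as required.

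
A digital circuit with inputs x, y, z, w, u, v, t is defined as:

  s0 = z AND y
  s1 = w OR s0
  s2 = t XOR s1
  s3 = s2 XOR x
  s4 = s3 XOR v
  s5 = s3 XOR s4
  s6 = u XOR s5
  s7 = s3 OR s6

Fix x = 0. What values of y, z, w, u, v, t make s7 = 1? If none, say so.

y=1 z=1 w=1 u=1 v=0 t=1

s7 = s3 OR s6 must be 1, so at least one of s3, s6 is 1.
Check with x = 0 and y=1, z=1, w=1, u=1, v=0, t=1:
s0 = z AND y = 1 AND 1 = 1
s1 = w OR s0 = 1 OR 1 = 1
s2 = t XOR s1 = 1 XOR 1 = 0
s3 = s2 XOR x = 0 XOR 0 = 0
s4 = s3 XOR v = 0 XOR 0 = 0
s5 = s3 XOR s4 = 0 XOR 0 = 0
s6 = u XOR s5 = 1 XOR 0 = 1
s7 = s3 OR s6 = 0 OR 1 = 1
So s7 = 1.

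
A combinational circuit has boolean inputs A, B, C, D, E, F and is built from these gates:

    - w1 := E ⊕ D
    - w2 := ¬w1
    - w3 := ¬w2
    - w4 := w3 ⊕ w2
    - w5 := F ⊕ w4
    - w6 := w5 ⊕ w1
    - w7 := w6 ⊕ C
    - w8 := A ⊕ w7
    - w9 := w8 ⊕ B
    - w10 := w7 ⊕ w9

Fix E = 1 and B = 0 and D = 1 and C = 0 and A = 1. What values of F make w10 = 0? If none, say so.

With E = 1 and B = 0 and D = 1 and C = 0 and A = 1 fixed, none of the 2 settings of F give w10 = 0.
For example, with F=0:
w1 = E ⊕ D = 1 ⊕ 1 = 0
w2 = ¬w1 = ¬0 = 1
w3 = ¬w2 = ¬1 = 0
w4 = w3 ⊕ w2 = 0 ⊕ 1 = 1
w5 = F ⊕ w4 = 0 ⊕ 1 = 1
w6 = w5 ⊕ w1 = 1 ⊕ 0 = 1
w7 = w6 ⊕ C = 1 ⊕ 0 = 1
w8 = A ⊕ w7 = 1 ⊕ 1 = 0
w9 = w8 ⊕ B = 0 ⊕ 0 = 0
w10 = w7 ⊕ w9 = 1 ⊕ 0 = 1
giving w10 = 1 ≠ 0.

no solution exists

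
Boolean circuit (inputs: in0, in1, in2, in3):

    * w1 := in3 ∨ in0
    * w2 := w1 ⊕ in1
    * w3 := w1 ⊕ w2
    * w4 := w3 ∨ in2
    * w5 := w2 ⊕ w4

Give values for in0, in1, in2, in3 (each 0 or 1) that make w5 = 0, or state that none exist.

in0=1, in1=0, in2=1, in3=0

Check with in0=1, in1=0, in2=1, in3=0:
w1 = in3 ∨ in0 = 0 ∨ 1 = 1
w2 = w1 ⊕ in1 = 1 ⊕ 0 = 1
w3 = w1 ⊕ w2 = 1 ⊕ 1 = 0
w4 = w3 ∨ in2 = 0 ∨ 1 = 1
w5 = w2 ⊕ w4 = 1 ⊕ 1 = 0
So w5 = 0 as required.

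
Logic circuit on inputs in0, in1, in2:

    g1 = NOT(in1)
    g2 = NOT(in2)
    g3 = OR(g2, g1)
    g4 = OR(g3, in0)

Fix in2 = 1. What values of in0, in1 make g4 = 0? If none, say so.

in0=0, in1=1

Check with in2 = 1 and in0=0, in1=1:
g1 = NOT(in1) = NOT 1 = 0
g2 = NOT(in2) = NOT 1 = 0
g3 = OR(g2, g1) = OR(0, 0) = 0
g4 = OR(g3, in0) = OR(0, 0) = 0
So g4 = 0.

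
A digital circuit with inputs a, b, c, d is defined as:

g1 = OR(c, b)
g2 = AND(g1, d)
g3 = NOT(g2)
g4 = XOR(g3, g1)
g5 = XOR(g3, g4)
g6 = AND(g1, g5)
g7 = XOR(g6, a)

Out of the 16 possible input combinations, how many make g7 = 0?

g7 = XOR(g6, a) must be 0, so g6 and a are equal.
Enumerating the 16 input combinations, 8 give g7 = 0 and 8 give g7 = 1.

8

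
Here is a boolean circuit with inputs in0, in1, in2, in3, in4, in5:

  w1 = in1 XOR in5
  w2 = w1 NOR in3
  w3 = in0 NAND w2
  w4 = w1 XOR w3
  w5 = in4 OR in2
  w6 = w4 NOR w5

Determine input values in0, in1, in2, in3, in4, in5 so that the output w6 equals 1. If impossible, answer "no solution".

w6 = w4 NOR w5 must be 1, so both w4 = 0 and w5 = 0.
w4 = w1 XOR w3 must be 0, so w1 and w3 are equal.
w5 = in4 OR in2 must be 0, so both in4 = 0 and in2 = 0.
Check with in0=0, in1=0, in2=0, in3=0, in4=0, in5=1:
w1 = in1 XOR in5 = 0 XOR 1 = 1
w2 = w1 NOR in3 = 1 NOR 0 = 0
w3 = in0 NAND w2 = 0 NAND 0 = 1
w4 = w1 XOR w3 = 1 XOR 1 = 0
w5 = in4 OR in2 = 0 OR 0 = 0
w6 = w4 NOR w5 = 0 NOR 0 = 1
So w6 = 1 as required.

in0=0, in1=0, in2=0, in3=0, in4=0, in5=1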